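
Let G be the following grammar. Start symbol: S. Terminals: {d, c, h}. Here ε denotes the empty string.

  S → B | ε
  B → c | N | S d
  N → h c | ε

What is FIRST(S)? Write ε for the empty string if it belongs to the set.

{ε, c, d, h}

FIRST(N): from N→h c we get {h}; from N→ε we get {ε}. So FIRST(N) = {ε, h}.
FIRST(S): from S→B we get {ε, c, d, h}; from S→ε we get {ε}. So FIRST(S) = {ε, c, d, h}.
FIRST(B): from B→c we get {c}; from B→N we get {ε, h}; from B→S d we get {c, d, h}. So FIRST(B) = {ε, c, d, h}.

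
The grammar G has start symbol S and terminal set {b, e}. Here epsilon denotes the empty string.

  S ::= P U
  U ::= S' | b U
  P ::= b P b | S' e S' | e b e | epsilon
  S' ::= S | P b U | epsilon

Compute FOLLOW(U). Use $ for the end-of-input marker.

{$, b, e}

FIRST(S) = {epsilon, b, e}  (via P U)
FIRST(U) = {epsilon, b, e}  (via S')
FIRST(P) = {epsilon, b, e}  (via S' e S')
FIRST(S') = {epsilon, b, e}  (via S, P b U)
FOLLOW(S) includes $ since S is the start symbol.
FOLLOW(S): in S'::=S, the suffix after S is empty, so FOLLOW(S) ⊇ FOLLOW(S') = {$, b, e}. Thus FOLLOW(S) = {$, b, e}.
FOLLOW(P): in S::=P U, P is followed by U with FIRST {epsilon, b, e}; in S::=P U, the suffix after P is nullable, so FOLLOW(P) ⊇ FOLLOW(S) = {$, b, e}; in P::=b P b, P is followed by b with FIRST {b}; in S'::=P b U, P is followed by b U with FIRST {b}. Thus FOLLOW(P) = {$, b, e}.
FOLLOW(U): in S::=P U, the suffix after U is empty, so FOLLOW(U) ⊇ FOLLOW(S) = {$, b, e}; in U::=b U, the suffix after U is empty (adds nothing new); in S'::=P b U, the suffix after U is empty, so FOLLOW(U) ⊇ FOLLOW(S') = {$, b, e}. Thus FOLLOW(U) = {$, b, e}.
FOLLOW(S'): in U::=S', the suffix after S' is empty, so FOLLOW(S') ⊇ FOLLOW(U) = {$, b, e}; in P::=S' e S' (occurrence 1), S' is followed by e S' with FIRST {e}; in P::=S' e S' (occurrence 2), the suffix after S' is empty, so FOLLOW(S') ⊇ FOLLOW(P) = {$, b, e}. Thus FOLLOW(S') = {$, b, e}.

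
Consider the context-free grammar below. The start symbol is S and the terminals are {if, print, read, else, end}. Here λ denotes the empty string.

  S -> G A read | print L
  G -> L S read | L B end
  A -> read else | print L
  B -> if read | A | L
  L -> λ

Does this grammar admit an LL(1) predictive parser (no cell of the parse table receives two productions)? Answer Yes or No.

FIRST(S) = {end, if, print, read}
FIRST(G) = {end, if, print, read}
FIRST(A) = {print, read}
FIRST(B) = {λ, if, print, read}
FIRST(L) = {λ}
FOLLOW(S) = {$, read}
FOLLOW(G) = {print, read}
FOLLOW(A) = {end, read}
FOLLOW(B) = {end}
FOLLOW(L) = {$, end, if, print, read}
Cell M[G, end] receives both G -> L S read and G -> L B end — the grammar is not LL(1).

No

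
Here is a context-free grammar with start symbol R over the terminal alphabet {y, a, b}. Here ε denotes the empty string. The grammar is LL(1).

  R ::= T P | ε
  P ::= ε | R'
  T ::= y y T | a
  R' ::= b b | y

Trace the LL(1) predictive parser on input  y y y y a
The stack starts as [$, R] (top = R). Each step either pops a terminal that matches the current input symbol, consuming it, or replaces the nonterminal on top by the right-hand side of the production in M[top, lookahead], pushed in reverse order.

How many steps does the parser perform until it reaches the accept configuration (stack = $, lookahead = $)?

10

      Stack      Input        Action
   1  $ R        y y y y a $  expand R ::= T P
   2  $ P T      y y y y a $  expand T ::= y y T
   3  $ P T y y  y y y y a $  match y
   4  $ P T y    y y y a $    match y
   5  $ P T      y y a $      expand T ::= y y T
   6  $ P T y y  y y a $      match y
   7  $ P T y    y a $        match y
   8  $ P T      a $          expand T ::= a
   9  $ P a      a $          match a
  10  $ P        $            expand P ::= ε
Accept reached after 10 steps.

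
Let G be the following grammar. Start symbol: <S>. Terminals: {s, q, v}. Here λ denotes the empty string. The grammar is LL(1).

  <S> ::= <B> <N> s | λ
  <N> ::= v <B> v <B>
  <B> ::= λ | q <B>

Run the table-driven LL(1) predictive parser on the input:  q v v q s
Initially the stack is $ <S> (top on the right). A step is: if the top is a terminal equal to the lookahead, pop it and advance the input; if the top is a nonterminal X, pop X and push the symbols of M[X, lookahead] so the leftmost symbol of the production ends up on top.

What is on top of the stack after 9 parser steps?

     Stack            Input        Action
  1  $ <S>            q v v q s $  expand <S> ::= <B> <N> s
  2  $ s <N> <B>      q v v q s $  expand <B> ::= q <B>
  3  $ s <N> <B> q    q v v q s $  match q
  4  $ s <N> <B>      v v q s $    expand <B> ::= λ
  5  $ s <N>          v v q s $    expand <N> ::= v <B> v <B>
  6  $ s <B> v <B> v  v v q s $    match v
  7  $ s <B> v <B>    v q s $      expand <B> ::= λ
  8  $ s <B> v        v q s $      match v
  9  $ s <B>          q s $        expand <B> ::= q <B>
Stack after step 9: $ s <B> q (top = q).

q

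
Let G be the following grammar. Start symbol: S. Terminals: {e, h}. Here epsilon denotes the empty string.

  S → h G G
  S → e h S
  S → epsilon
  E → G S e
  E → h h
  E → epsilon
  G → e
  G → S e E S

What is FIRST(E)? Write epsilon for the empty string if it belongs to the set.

FIRST(S): from S→h G G we get {h}; from S→e h S we get {e}; from S→epsilon we get {epsilon}. So FIRST(S) = {epsilon, e, h}.
FIRST(G): from G→e we get {e}; from G→S e E S we get {e, h}. So FIRST(G) = {e, h}.
FIRST(E): from E→G S e we get {e, h}; from E→h h we get {h}; from E→epsilon we get {epsilon}. So FIRST(E) = {epsilon, e, h}.

{epsilon, e, h}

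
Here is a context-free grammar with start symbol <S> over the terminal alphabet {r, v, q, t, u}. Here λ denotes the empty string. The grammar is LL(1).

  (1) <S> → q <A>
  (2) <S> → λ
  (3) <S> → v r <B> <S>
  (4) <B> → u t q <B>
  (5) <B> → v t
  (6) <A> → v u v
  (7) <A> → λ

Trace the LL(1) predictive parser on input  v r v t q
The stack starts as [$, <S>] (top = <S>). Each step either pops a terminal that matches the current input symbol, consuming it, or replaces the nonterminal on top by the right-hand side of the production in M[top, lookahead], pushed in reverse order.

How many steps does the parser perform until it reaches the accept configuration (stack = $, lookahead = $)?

     Stack          Input        Action
  1  $ <S>          v r v t q $  expand <S> → v r <B> <S>
  2  $ <S> <B> r v  v r v t q $  match v
  3  $ <S> <B> r    r v t q $    match r
  4  $ <S> <B>      v t q $      expand <B> → v t
  5  $ <S> t v      v t q $      match v
  6  $ <S> t        t q $        match t
  7  $ <S>          q $          expand <S> → q <A>
  8  $ <A> q        q $          match q
  9  $ <A>          $            expand <A> → λ
Accept reached after 9 steps.

9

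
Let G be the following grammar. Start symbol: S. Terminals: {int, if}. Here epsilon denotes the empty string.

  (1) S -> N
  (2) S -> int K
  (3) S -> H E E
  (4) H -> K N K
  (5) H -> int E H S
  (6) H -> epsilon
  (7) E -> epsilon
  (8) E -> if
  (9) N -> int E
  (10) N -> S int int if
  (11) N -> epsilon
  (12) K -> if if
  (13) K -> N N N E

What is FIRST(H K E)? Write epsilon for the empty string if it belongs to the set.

{epsilon, if, int}

FIRST(E) = {epsilon, if}
FIRST(S) = {epsilon, if, int}  (via N, H E E)
FIRST(N) = {epsilon, if, int}  (via S int int if)
FIRST(K) = {epsilon, if, int}  (via N N N E)
FIRST(H) = {epsilon, if, int}  (via K N K)
FIRST(H K E): take FIRST of each symbol in turn, carrying on past any symbol whose FIRST contains epsilon; result {epsilon, if, int}.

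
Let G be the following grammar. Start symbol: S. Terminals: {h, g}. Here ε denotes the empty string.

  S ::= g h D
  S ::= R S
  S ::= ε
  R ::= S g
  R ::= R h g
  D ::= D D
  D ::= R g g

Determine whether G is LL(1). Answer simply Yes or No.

FIRST(S) = {ε, g}
FIRST(R) = {g}
FIRST(D) = {g}
FOLLOW(S) = {$, g}
FOLLOW(R) = {$, g, h}
FOLLOW(D) = {$, g}
Cell M[D, g] receives both D ::= D D and D ::= R g g — the grammar is not LL(1).

No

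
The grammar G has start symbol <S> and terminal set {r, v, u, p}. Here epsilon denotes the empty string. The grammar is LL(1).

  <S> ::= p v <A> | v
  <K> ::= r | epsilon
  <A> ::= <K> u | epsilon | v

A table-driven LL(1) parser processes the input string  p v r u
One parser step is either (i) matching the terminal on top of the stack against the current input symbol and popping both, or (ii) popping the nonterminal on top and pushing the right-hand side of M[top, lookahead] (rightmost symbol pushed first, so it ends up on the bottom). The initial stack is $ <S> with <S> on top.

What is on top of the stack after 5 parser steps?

     Stack      Input      Action
  1  $ <S>      p v r u $  expand <S> ::= p v <A>
  2  $ <A> v p  p v r u $  match p
  3  $ <A> v    v r u $    match v
  4  $ <A>      r u $      expand <A> ::= <K> u
  5  $ u <K>    r u $      expand <K> ::= r
Stack after step 5: $ u r (top = r).

r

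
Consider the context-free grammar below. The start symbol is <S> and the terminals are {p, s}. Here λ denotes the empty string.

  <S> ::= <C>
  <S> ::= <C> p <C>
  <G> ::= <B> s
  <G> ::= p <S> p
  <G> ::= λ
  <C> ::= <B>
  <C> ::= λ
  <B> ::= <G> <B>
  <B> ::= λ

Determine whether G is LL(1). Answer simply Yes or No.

No

FIRST(<S>) = {λ, p, s}
FIRST(<G>) = {λ, p, s}
FIRST(<C>) = {λ, p, s}
FIRST(<B>) = {λ, p, s}
FOLLOW(<S>) = {$, p}
FOLLOW(<G>) = {$, p, s}
FOLLOW(<C>) = {$, p}
FOLLOW(<B>) = {$, p, s}
Cell M[<B>, $] receives both <B> ::= <G> <B> and <B> ::= λ — the grammar is not LL(1).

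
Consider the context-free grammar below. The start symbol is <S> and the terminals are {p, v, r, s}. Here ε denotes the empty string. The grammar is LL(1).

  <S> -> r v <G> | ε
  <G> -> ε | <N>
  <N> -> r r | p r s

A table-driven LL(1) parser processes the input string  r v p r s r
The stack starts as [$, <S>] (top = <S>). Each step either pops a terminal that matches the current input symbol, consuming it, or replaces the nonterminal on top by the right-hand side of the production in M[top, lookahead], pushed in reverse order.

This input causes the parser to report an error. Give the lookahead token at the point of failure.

step 1: stack=$ <S>  input=r v p r s r $  — expand <S> -> r v <G>
step 2: stack=$ <G> v r  input=r v p r s r $  — match r
step 3: stack=$ <G> v  input=v p r s r $  — match v
step 4: stack=$ <G>  input=p r s r $  — expand <G> -> <N>
step 5: stack=$ <N>  input=p r s r $  — expand <N> -> p r s
step 6: stack=$ s r p  input=p r s r $  — match p
step 7: stack=$ s r  input=r s r $  — match r
step 8: stack=$ s  input=s r $  — match s
step 9: stack=$  input=r $  — error: stack empty but input remains

r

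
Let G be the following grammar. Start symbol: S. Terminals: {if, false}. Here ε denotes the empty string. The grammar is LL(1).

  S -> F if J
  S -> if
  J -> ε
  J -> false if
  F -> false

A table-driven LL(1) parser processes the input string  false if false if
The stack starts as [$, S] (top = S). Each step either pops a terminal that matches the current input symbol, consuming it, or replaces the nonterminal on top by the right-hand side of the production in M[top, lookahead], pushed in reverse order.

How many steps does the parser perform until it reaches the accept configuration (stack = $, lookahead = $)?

7

step 1: stack=$ S  input=false if false if $  — expand S -> F if J
step 2: stack=$ J if F  input=false if false if $  — expand F -> false
step 3: stack=$ J if false  input=false if false if $  — match false
step 4: stack=$ J if  input=if false if $  — match if
step 5: stack=$ J  input=false if $  — expand J -> false if
step 6: stack=$ if false  input=false if $  — match false
step 7: stack=$ if  input=if $  — match if
Accept reached after 7 steps.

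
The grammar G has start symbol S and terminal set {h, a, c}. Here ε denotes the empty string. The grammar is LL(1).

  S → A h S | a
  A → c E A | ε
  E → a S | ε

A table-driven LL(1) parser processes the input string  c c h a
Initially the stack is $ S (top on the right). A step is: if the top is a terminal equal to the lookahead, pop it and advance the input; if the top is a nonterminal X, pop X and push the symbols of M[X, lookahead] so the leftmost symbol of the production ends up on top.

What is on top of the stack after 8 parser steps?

     Stack        Input      Action
  1  $ S          c c h a $  expand S → A h S
  2  $ S h A      c c h a $  expand A → c E A
  3  $ S h A E c  c c h a $  match c
  4  $ S h A E    c h a $    expand E → ε
  5  $ S h A      c h a $    expand A → c E A
  6  $ S h A E c  c h a $    match c
  7  $ S h A E    h a $      expand E → ε
  8  $ S h A      h a $      expand A → ε
Stack after step 8: $ S h (top = h).

h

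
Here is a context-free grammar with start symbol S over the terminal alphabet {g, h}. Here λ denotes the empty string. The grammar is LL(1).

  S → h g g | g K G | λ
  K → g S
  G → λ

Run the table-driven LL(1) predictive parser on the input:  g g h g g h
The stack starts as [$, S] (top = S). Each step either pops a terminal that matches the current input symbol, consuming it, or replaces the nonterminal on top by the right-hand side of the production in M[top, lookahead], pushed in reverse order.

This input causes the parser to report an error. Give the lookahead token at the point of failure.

h

     Stack      Input          Action
  1  $ S        g g h g g h $  expand S → g K G
  2  $ G K g    g g h g g h $  match g
  3  $ G K      g h g g h $    expand K → g S
  4  $ G S g    g h g g h $    match g
  5  $ G S      h g g h $      expand S → h g g
  6  $ G g g h  h g g h $      match h
  7  $ G g g    g g h $        match g
  8  $ G g      g h $          match g
  9  $ G        h $            error: M[G, h] is empty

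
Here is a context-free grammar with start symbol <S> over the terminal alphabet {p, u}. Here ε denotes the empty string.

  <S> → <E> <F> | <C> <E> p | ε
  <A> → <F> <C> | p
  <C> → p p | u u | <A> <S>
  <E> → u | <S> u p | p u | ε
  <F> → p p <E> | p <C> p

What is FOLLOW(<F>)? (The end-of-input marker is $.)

FIRST(<F>): from <F>→p p <E> we get {p}; from <F>→p <C> p we get {p}. So FIRST(<F>) = {p}.
FIRST(<A>): from <A>→<F> <C> we get {p}; from <A>→p we get {p}. So FIRST(<A>) = {p}.
FIRST(<C>): from <C>→p p we get {p}; from <C>→u u we get {u}; from <C>→<A> <S> we get {p}. So FIRST(<C>) = {p, u}.
FIRST(<S>): from <S>→<E> <F> we get {p, u}; from <S>→<C> <E> p we get {p, u}; from <S>→ε we get {ε}. So FIRST(<S>) = {ε, p, u}.
FIRST(<E>): from <E>→u we get {u}; from <E>→<S> u p we get {p, u}; from <E>→p u we get {p}; from <E>→ε we get {ε}. So FIRST(<E>) = {ε, p, u}.
FOLLOW(<S>) includes $ since <S> is the start symbol.
FOLLOW(<S>): in <C>→<A> <S>, the suffix after <S> is empty, so FOLLOW(<S>) ⊇ FOLLOW(<C>) = {p, u}; in <E>→<S> u p, <S> is followed by u p with FIRST {u}. Thus FOLLOW(<S>) = {$, p, u}.
FOLLOW(<F>): in <S>→<E> <F>, the suffix after <F> is empty, so FOLLOW(<F>) ⊇ FOLLOW(<S>) = {$, p, u}; in <A>→<F> <C>, <F> is followed by <C> with FIRST {p, u}. Thus FOLLOW(<F>) = {$, p, u}.
FOLLOW(<E>): in <S>→<E> <F>, <E> is followed by <F> with FIRST {p}; in <S>→<C> <E> p, <E> is followed by p with FIRST {p}; in <F>→p p <E>, the suffix after <E> is empty, so FOLLOW(<E>) ⊇ FOLLOW(<F>) = {$, p, u}. Thus FOLLOW(<E>) = {$, p, u}.
FOLLOW(<A>): in <C>→<A> <S>, <A> is followed by <S> with FIRST {ε, p, u}; in <C>→<A> <S>, the suffix after <A> is nullable, so FOLLOW(<A>) ⊇ FOLLOW(<C>) = {p, u}. Thus FOLLOW(<A>) = {p, u}.
FOLLOW(<C>): in <S>→<C> <E> p, <C> is followed by <E> p with FIRST {p, u}; in <A>→<F> <C>, the suffix after <C> is empty, so FOLLOW(<C>) ⊇ FOLLOW(<A>) = {p, u}; in <F>→p <C> p, <C> is followed by p with FIRST {p}. Thus FOLLOW(<C>) = {p, u}.

{$, p, u}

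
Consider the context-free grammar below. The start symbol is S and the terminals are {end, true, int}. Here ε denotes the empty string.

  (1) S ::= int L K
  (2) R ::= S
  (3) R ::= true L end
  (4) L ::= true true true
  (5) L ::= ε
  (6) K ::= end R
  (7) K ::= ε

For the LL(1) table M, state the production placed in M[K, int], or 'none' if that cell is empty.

FIRST(S): from S::=int L K we get {int}. So FIRST(S) = {int}.
FIRST(L): from L::=true true true we get {true}; from L::=ε we get {ε}. So FIRST(L) = {ε, true}.
FIRST(K): from K::=end R we get {end}; from K::=ε we get {ε}. So FIRST(K) = {ε, end}.
FIRST(R): from R::=S we get {int}; from R::=true L end we get {true}. So FIRST(R) = {int, true}.
FOLLOW(S) includes $ since S is the start symbol.
FOLLOW(S): in R::=S, the suffix after S is empty, so FOLLOW(S) ⊇ FOLLOW(R) = {$}. Thus FOLLOW(S) = {$}.
FOLLOW(K): in S::=int L K, the suffix after K is empty, so FOLLOW(K) ⊇ FOLLOW(S) = {$}. Thus FOLLOW(K) = {$}.
For K ::= end R: FIRST(end R) = {end}, so it goes in M[K, t] for t ∈ {end}.
For K ::= ε: FIRST(ε) = {ε}, so it goes in M[K, t] for t ∈ {}; since ε ∈ FIRST, also for every t ∈ FOLLOW(K) = {$}.
None of these place a production in M[K, int].

none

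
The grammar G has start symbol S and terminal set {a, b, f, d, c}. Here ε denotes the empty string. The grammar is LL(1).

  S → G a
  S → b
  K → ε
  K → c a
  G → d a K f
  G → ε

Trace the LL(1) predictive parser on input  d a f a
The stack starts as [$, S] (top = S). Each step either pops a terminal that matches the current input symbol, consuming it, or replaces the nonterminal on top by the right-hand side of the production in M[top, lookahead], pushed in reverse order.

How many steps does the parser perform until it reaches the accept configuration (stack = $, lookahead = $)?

7

step 1: stack=$ S  input=d a f a $  — expand S → G a
step 2: stack=$ a G  input=d a f a $  — expand G → d a K f
step 3: stack=$ a f K a d  input=d a f a $  — match d
step 4: stack=$ a f K a  input=a f a $  — match a
step 5: stack=$ a f K  input=f a $  — expand K → ε
step 6: stack=$ a f  input=f a $  — match f
step 7: stack=$ a  input=a $  — match a
Accept reached after 7 steps.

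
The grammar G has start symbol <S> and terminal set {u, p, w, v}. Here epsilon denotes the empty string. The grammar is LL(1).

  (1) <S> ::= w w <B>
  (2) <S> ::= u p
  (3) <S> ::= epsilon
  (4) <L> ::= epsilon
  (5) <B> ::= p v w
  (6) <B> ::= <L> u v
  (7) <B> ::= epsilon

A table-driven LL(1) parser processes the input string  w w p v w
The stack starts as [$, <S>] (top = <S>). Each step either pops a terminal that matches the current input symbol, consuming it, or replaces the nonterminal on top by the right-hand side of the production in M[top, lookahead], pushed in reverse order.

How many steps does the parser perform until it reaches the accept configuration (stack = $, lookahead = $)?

7

     Stack      Input        Action
  1  $ <S>      w w p v w $  expand <S> ::= w w <B>
  2  $ <B> w w  w w p v w $  match w
  3  $ <B> w    w p v w $    match w
  4  $ <B>      p v w $      expand <B> ::= p v w
  5  $ w v p    p v w $      match p
  6  $ w v      v w $        match v
  7  $ w        w $          match w
Accept reached after 7 steps.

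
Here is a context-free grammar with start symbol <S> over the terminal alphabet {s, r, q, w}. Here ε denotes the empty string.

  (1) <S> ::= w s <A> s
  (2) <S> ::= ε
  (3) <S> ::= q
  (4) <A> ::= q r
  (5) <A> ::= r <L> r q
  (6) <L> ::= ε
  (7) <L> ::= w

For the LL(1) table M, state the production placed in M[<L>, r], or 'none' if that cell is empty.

<L> ::= ε

FIRST(<S>): from <S>::=w s <A> s we get {w}; from <S>::=ε we get {ε}; from <S>::=q we get {q}. So FIRST(<S>) = {ε, q, w}.
FIRST(<A>): from <A>::=q r we get {q}; from <A>::=r <L> r q we get {r}. So FIRST(<A>) = {q, r}.
FIRST(<L>): from <L>::=ε we get {ε}; from <L>::=w we get {w}. So FIRST(<L>) = {ε, w}.
FOLLOW(<S>) includes $ since <S> is the start symbol.
FOLLOW(<L>): in <A>::=r <L> r q, <L> is followed by r q with FIRST {r}. Thus FOLLOW(<L>) = {r}.
For <L> ::= ε: FIRST(ε) = {ε}, so it goes in M[<L>, t] for t ∈ {}; since ε ∈ FIRST, also for every t ∈ FOLLOW(<L>) = {r}.
For <L> ::= w: FIRST(w) = {w}, so it goes in M[<L>, t] for t ∈ {w}.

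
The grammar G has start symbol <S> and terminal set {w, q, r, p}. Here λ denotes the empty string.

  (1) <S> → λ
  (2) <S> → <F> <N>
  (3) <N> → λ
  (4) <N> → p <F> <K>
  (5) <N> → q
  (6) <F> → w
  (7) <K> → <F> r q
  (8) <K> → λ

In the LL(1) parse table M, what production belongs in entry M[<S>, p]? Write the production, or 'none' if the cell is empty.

none

FIRST(<N>) = {λ, p, q}
FIRST(<F>) = {w}
FIRST(<S>) = {λ, w}  (via <F> <N>)
FIRST(<K>) = {λ, w}  (via <F> r q)
FOLLOW(<S>) includes $ since <S> is the start symbol.
FOLLOW(<S>): <S> appears on no right-hand side. Thus FOLLOW(<S>) = {$}.
For <S> → λ: FIRST(λ) = {λ}, so it goes in M[<S>, t] for t ∈ {}; since λ ∈ FIRST, also for every t ∈ FOLLOW(<S>) = {$}.
For <S> → <F> <N>: FIRST(<F> <N>) = {w}, so it goes in M[<S>, t] for t ∈ {w}.
None of these place a production in M[<S>, p].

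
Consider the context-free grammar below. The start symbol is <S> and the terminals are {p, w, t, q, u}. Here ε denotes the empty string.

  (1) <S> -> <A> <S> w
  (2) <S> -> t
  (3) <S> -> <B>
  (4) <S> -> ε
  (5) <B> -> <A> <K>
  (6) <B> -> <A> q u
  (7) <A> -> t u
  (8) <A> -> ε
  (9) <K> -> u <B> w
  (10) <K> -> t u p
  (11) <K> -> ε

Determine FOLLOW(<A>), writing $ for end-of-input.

FIRST(<A>) = {ε, t}
FIRST(<K>) = {ε, t, u}
FIRST(<B>) = {ε, q, t, u}  (via <A> <K>, <A> q u)
FIRST(<S>) = {ε, q, t, u, w}  (via <A> <S> w, <B>)
FOLLOW(<S>) includes $ since <S> is the start symbol.
FOLLOW(<S>): in <S>-><A> <S> w, <S> is followed by w with FIRST {w}. Thus FOLLOW(<S>) = {$, w}.
FOLLOW(<B>): in <S>-><B>, the suffix after <B> is empty, so FOLLOW(<B>) ⊇ FOLLOW(<S>) = {$, w}; in <K>->u <B> w, <B> is followed by w with FIRST {w}. Thus FOLLOW(<B>) = {$, w}.
FOLLOW(<A>): in <S>-><A> <S> w, <A> is followed by <S> w with FIRST {q, t, u, w}; in <B>-><A> <K>, <A> is followed by <K> with FIRST {ε, t, u}; in <B>-><A> <K>, the suffix after <A> is nullable, so FOLLOW(<A>) ⊇ FOLLOW(<B>) = {$, w}; in <B>-><A> q u, <A> is followed by q u with FIRST {q}. Thus FOLLOW(<A>) = {$, q, t, u, w}.
FOLLOW(<K>): in <B>-><A> <K>, the suffix after <K> is empty, so FOLLOW(<K>) ⊇ FOLLOW(<B>) = {$, w}. Thus FOLLOW(<K>) = {$, w}.

{$, q, t, u, w}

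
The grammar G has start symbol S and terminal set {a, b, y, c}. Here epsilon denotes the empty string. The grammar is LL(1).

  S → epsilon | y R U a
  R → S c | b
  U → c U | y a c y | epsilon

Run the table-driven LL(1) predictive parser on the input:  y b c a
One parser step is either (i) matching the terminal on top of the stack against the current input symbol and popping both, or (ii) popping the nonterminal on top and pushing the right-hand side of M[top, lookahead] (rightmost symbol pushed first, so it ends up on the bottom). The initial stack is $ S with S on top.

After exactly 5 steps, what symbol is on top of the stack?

c

step 1: stack=$ S  input=y b c a $  — expand S → y R U a
step 2: stack=$ a U R y  input=y b c a $  — match y
step 3: stack=$ a U R  input=b c a $  — expand R → b
step 4: stack=$ a U b  input=b c a $  — match b
step 5: stack=$ a U  input=c a $  — expand U → c U
Stack after step 5: $ a U c (top = c).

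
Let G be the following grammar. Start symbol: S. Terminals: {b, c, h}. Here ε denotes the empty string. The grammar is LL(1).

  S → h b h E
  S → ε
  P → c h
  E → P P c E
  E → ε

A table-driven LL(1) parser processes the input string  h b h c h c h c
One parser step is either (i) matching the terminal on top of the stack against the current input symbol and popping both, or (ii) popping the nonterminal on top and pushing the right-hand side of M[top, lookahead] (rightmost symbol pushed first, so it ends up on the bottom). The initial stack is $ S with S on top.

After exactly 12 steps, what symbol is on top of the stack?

E

step 1: stack=$ S  input=h b h c h c h c $  — expand S → h b h E
step 2: stack=$ E h b h  input=h b h c h c h c $  — match h
step 3: stack=$ E h b  input=b h c h c h c $  — match b
step 4: stack=$ E h  input=h c h c h c $  — match h
step 5: stack=$ E  input=c h c h c $  — expand E → P P c E
step 6: stack=$ E c P P  input=c h c h c $  — expand P → c h
step 7: stack=$ E c P h c  input=c h c h c $  — match c
step 8: stack=$ E c P h  input=h c h c $  — match h
step 9: stack=$ E c P  input=c h c $  — expand P → c h
step 10: stack=$ E c h c  input=c h c $  — match c
step 11: stack=$ E c h  input=h c $  — match h
step 12: stack=$ E c  input=c $  — match c
Stack after step 12: $ E (top = E).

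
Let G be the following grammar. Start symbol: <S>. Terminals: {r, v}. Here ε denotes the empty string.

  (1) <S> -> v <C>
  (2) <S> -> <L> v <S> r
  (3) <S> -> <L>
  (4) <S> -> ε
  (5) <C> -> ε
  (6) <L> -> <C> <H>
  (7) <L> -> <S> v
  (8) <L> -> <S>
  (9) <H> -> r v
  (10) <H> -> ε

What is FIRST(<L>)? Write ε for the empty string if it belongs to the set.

FIRST(<C>): from <C>->ε we get {ε}. So FIRST(<C>) = {ε}.
FIRST(<H>): from <H>->r v we get {r}; from <H>->ε we get {ε}. So FIRST(<H>) = {ε, r}.
FIRST(<S>): from <S>->v <C> we get {v}; from <S>-><L> v <S> r we get {r, v}; from <S>-><L> we get {ε, r, v}; from <S>->ε we get {ε}. So FIRST(<S>) = {ε, r, v}.
FIRST(<L>): from <L>-><C> <H> we get {ε, r}; from <L>-><S> v we get {r, v}; from <L>-><S> we get {ε, r, v}. So FIRST(<L>) = {ε, r, v}.

{ε, r, v}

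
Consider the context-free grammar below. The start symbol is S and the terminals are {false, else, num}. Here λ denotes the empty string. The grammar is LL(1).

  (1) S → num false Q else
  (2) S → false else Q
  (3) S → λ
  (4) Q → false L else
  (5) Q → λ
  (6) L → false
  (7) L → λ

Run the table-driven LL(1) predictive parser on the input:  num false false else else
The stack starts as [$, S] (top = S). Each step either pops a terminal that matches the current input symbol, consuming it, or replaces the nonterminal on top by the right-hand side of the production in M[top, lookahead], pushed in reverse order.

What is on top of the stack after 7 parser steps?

else

     Stack                Input                        Action
  1  $ S                  num false false else else $  expand S → num false Q else
  2  $ else Q false num   num false false else else $  match num
  3  $ else Q false       false false else else $      match false
  4  $ else Q             false else else $            expand Q → false L else
  5  $ else else L false  false else else $            match false
  6  $ else else L        else else $                  expand L → λ
  7  $ else else          else else $                  match else
Stack after step 7: $ else (top = else).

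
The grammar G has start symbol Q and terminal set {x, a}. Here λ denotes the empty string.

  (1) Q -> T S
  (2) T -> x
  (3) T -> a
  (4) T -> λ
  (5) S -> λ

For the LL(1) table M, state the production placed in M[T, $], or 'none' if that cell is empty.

T -> λ

FIRST(T): from T->x we get {x}; from T->a we get {a}; from T->λ we get {λ}. So FIRST(T) = {λ, a, x}.
FIRST(S): from S->λ we get {λ}. So FIRST(S) = {λ}.
FIRST(Q): from Q->T S we get {λ, a, x}. So FIRST(Q) = {λ, a, x}.
FOLLOW(Q) includes $ since Q is the start symbol.
FOLLOW(Q): Q appears on no right-hand side. Thus FOLLOW(Q) = {$}.
FOLLOW(T): in Q->T S, T is followed by S with FIRST {λ}; in Q->T S, the suffix after T is nullable, so FOLLOW(T) ⊇ FOLLOW(Q) = {$}. Thus FOLLOW(T) = {$}.
For T -> x: FIRST(x) = {x}, so it goes in M[T, t] for t ∈ {x}.
For T -> a: FIRST(a) = {a}, so it goes in M[T, t] for t ∈ {a}.
For T -> λ: FIRST(λ) = {λ}, so it goes in M[T, t] for t ∈ {}; since λ ∈ FIRST, also for every t ∈ FOLLOW(T) = {$}.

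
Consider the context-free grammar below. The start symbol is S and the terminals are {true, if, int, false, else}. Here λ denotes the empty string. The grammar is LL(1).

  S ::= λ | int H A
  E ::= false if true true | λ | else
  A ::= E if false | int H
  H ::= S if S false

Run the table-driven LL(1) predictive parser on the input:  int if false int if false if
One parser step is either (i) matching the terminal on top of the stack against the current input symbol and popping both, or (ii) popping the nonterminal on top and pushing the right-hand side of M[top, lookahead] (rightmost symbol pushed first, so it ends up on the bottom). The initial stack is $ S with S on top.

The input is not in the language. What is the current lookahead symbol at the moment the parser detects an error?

step 1: stack=$ S  input=int if false int if false if $  — expand S ::= int H A
step 2: stack=$ A H int  input=int if false int if false if $  — match int
step 3: stack=$ A H  input=if false int if false if $  — expand H ::= S if S false
step 4: stack=$ A false S if S  input=if false int if false if $  — expand S ::= λ
step 5: stack=$ A false S if  input=if false int if false if $  — match if
step 6: stack=$ A false S  input=false int if false if $  — expand S ::= λ
step 7: stack=$ A false  input=false int if false if $  — match false
step 8: stack=$ A  input=int if false if $  — expand A ::= int H
step 9: stack=$ H int  input=int if false if $  — match int
step 10: stack=$ H  input=if false if $  — expand H ::= S if S false
step 11: stack=$ false S if S  input=if false if $  — expand S ::= λ
step 12: stack=$ false S if  input=if false if $  — match if
step 13: stack=$ false S  input=false if $  — expand S ::= λ
step 14: stack=$ false  input=false if $  — match false
step 15: stack=$  input=if $  — error: stack empty but input remains

if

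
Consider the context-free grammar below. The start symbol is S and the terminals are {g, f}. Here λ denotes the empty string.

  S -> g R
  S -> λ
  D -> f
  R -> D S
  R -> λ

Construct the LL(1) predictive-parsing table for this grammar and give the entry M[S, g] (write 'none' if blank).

FIRST(S): from S->g R we get {g}; from S->λ we get {λ}. So FIRST(S) = {λ, g}.
FIRST(D): from D->f we get {f}. So FIRST(D) = {f}.
FIRST(R): from R->D S we get {f}; from R->λ we get {λ}. So FIRST(R) = {λ, f}.
FOLLOW(S) includes $ since S is the start symbol.
FOLLOW(S): in R->D S, the suffix after S is empty, so FOLLOW(S) ⊇ FOLLOW(R) = {$}. Thus FOLLOW(S) = {$}.
FOLLOW(R): in S->g R, the suffix after R is empty, so FOLLOW(R) ⊇ FOLLOW(S) = {$}. Thus FOLLOW(R) = {$}.
For S -> g R: FIRST(g R) = {g}, so it goes in M[S, t] for t ∈ {g}.
For S -> λ: FIRST(λ) = {λ}, so it goes in M[S, t] for t ∈ {}; since λ ∈ FIRST, also for every t ∈ FOLLOW(S) = {$}.

S -> g R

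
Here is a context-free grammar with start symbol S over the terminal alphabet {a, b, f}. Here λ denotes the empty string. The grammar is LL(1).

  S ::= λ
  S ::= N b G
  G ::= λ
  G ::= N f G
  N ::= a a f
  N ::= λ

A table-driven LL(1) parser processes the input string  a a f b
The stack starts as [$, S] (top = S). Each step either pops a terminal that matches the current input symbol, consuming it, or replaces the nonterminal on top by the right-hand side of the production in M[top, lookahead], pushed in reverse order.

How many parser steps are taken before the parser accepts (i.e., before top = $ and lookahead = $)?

7

step 1: stack=$ S  input=a a f b $  — expand S ::= N b G
step 2: stack=$ G b N  input=a a f b $  — expand N ::= a a f
step 3: stack=$ G b f a a  input=a a f b $  — match a
step 4: stack=$ G b f a  input=a f b $  — match a
step 5: stack=$ G b f  input=f b $  — match f
step 6: stack=$ G b  input=b $  — match b
step 7: stack=$ G  input=$  — expand G ::= λ
Accept reached after 7 steps.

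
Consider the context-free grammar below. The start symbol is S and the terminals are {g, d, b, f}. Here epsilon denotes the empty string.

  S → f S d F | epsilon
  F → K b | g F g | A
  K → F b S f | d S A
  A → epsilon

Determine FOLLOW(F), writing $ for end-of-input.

{$, b, d, f, g}

FIRST(S) = {epsilon, f}
FIRST(A) = {epsilon}
FIRST(F) = {epsilon, b, d, g}  (via K b, A)
FIRST(K) = {b, d, g}  (via F b S f)
FOLLOW(S) includes $ since S is the start symbol.
FOLLOW(K): in F→K b, K is followed by b with FIRST {b}. Thus FOLLOW(K) = {b}.
FOLLOW(S): in S→f S d F, S is followed by d F with FIRST {d}; in K→F b S f, S is followed by f with FIRST {f}; in K→d S A, S is followed by A with FIRST {epsilon}; in K→d S A, the suffix after S is nullable, so FOLLOW(S) ⊇ FOLLOW(K) = {b}. Thus FOLLOW(S) = {$, b, d, f}.
FOLLOW(F): in S→f S d F, the suffix after F is empty, so FOLLOW(F) ⊇ FOLLOW(S) = {$, b, d, f}; in F→g F g, F is followed by g with FIRST {g}; in K→F b S f, F is followed by b S f with FIRST {b}. Thus FOLLOW(F) = {$, b, d, f, g}.
FOLLOW(A): in F→A, the suffix after A is empty, so FOLLOW(A) ⊇ FOLLOW(F) = {$, b, d, f, g}; in K→d S A, the suffix after A is empty, so FOLLOW(A) ⊇ FOLLOW(K) = {b}. Thus FOLLOW(A) = {$, b, d, f, g}.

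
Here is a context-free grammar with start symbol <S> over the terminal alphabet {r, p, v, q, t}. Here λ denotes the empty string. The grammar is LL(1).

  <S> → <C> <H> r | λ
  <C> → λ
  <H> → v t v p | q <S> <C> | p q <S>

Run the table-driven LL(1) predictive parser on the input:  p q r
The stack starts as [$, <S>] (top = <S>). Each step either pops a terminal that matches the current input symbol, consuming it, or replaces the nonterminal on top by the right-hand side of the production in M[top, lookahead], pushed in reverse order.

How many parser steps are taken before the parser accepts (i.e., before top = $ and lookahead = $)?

     Stack        Input    Action
  1  $ <S>        p q r $  expand <S> → <C> <H> r
  2  $ r <H> <C>  p q r $  expand <C> → λ
  3  $ r <H>      p q r $  expand <H> → p q <S>
  4  $ r <S> q p  p q r $  match p
  5  $ r <S> q    q r $    match q
  6  $ r <S>      r $      expand <S> → λ
  7  $ r          r $      match r
Accept reached after 7 steps.

7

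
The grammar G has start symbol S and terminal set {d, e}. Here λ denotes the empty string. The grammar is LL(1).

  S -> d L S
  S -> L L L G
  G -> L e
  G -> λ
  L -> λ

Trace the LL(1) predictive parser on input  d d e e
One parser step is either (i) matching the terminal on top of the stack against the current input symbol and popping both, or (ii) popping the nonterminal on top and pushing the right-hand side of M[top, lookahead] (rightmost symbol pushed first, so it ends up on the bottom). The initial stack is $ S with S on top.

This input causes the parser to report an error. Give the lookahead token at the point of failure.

      Stack      Input      Action
   1  $ S        d d e e $  expand S -> d L S
   2  $ S L d    d d e e $  match d
   3  $ S L      d e e $    expand L -> λ
   4  $ S        d e e $    expand S -> d L S
   5  $ S L d    d e e $    match d
   6  $ S L      e e $      expand L -> λ
   7  $ S        e e $      expand S -> L L L G
   8  $ G L L L  e e $      expand L -> λ
   9  $ G L L    e e $      expand L -> λ
  10  $ G L      e e $      expand L -> λ
  11  $ G        e e $      expand G -> L e
  12  $ e L      e e $      expand L -> λ
  13  $ e        e e $      match e
  14  $          e $        error: stack empty but input remains

e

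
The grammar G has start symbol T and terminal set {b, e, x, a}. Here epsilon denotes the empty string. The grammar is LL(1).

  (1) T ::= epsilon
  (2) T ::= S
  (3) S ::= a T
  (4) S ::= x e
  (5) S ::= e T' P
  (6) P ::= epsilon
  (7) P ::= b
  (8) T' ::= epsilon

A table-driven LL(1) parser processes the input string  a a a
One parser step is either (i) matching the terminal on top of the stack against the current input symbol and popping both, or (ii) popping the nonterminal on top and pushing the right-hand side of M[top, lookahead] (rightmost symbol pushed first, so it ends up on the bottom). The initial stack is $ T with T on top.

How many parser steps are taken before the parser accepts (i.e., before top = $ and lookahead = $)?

10

      Stack  Input    Action
   1  $ T    a a a $  expand T ::= S
   2  $ S    a a a $  expand S ::= a T
   3  $ T a  a a a $  match a
   4  $ T    a a $    expand T ::= S
   5  $ S    a a $    expand S ::= a T
   6  $ T a  a a $    match a
   7  $ T    a $      expand T ::= S
   8  $ S    a $      expand S ::= a T
   9  $ T a  a $      match a
  10  $ T    $        expand T ::= epsilon
Accept reached after 10 steps.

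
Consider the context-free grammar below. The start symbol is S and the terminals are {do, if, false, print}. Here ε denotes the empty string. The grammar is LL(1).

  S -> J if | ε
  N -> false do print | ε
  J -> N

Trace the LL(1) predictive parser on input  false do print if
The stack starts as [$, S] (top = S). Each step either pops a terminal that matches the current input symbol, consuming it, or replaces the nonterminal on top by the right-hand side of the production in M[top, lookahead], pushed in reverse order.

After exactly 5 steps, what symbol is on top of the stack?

print

step 1: stack=$ S  input=false do print if $  — expand S -> J if
step 2: stack=$ if J  input=false do print if $  — expand J -> N
step 3: stack=$ if N  input=false do print if $  — expand N -> false do print
step 4: stack=$ if print do false  input=false do print if $  — match false
step 5: stack=$ if print do  input=do print if $  — match do
Stack after step 5: $ if print (top = print).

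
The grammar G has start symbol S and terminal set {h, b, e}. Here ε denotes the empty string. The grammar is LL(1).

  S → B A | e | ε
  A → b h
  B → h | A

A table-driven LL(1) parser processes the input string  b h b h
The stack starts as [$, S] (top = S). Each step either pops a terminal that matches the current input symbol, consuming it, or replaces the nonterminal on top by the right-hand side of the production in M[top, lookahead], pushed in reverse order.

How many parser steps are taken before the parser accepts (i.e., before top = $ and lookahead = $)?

step 1: stack=$ S  input=b h b h $  — expand S → B A
step 2: stack=$ A B  input=b h b h $  — expand B → A
step 3: stack=$ A A  input=b h b h $  — expand A → b h
step 4: stack=$ A h b  input=b h b h $  — match b
step 5: stack=$ A h  input=h b h $  — match h
step 6: stack=$ A  input=b h $  — expand A → b h
step 7: stack=$ h b  input=b h $  — match b
step 8: stack=$ h  input=h $  — match h
Accept reached after 8 steps.

8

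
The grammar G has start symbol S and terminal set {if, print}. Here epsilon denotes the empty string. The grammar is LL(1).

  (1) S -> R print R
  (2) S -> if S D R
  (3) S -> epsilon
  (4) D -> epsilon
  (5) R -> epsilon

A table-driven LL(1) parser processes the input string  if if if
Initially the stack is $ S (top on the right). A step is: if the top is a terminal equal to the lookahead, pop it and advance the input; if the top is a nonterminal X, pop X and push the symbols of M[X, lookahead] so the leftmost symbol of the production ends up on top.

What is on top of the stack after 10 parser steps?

R

step 1: stack=$ S  input=if if if $  — expand S -> if S D R
step 2: stack=$ R D S if  input=if if if $  — match if
step 3: stack=$ R D S  input=if if $  — expand S -> if S D R
step 4: stack=$ R D R D S if  input=if if $  — match if
step 5: stack=$ R D R D S  input=if $  — expand S -> if S D R
step 6: stack=$ R D R D R D S if  input=if $  — match if
step 7: stack=$ R D R D R D S  input=$  — expand S -> epsilon
step 8: stack=$ R D R D R D  input=$  — expand D -> epsilon
step 9: stack=$ R D R D R  input=$  — expand R -> epsilon
step 10: stack=$ R D R D  input=$  — expand D -> epsilon
Stack after step 10: $ R D R (top = R).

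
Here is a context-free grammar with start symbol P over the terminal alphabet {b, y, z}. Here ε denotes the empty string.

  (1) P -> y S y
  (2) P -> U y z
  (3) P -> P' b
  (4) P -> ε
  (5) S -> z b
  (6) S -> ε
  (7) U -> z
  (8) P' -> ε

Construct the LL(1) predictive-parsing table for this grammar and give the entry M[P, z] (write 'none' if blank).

FIRST(S) = {ε, z}
FIRST(U) = {z}
FIRST(P') = {ε}
FIRST(P) = {ε, b, y, z}  (via U y z, P' b)
FOLLOW(P) includes $ since P is the start symbol.
FOLLOW(P): P appears on no right-hand side. Thus FOLLOW(P) = {$}.
For P -> y S y: FIRST(y S y) = {y}, so it goes in M[P, t] for t ∈ {y}.
For P -> U y z: FIRST(U y z) = {z}, so it goes in M[P, t] for t ∈ {z}.
For P -> P' b: FIRST(P' b) = {b}, so it goes in M[P, t] for t ∈ {b}.
For P -> ε: FIRST(ε) = {ε}, so it goes in M[P, t] for t ∈ {}; since ε ∈ FIRST, also for every t ∈ FOLLOW(P) = {$}.

P -> U y z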